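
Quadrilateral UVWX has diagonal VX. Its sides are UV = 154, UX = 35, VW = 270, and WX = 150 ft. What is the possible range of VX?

120 < VX < 189

From triangle UVX: |154 − 35| < VX < 154 + 35, i.e. 119 < VX < 189.
From triangle WVX: 120 < VX < 420.
Both must hold, so VX lies in the intersection.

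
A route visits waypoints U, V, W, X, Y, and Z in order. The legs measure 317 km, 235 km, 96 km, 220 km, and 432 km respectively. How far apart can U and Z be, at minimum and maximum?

0 ≤ UZ ≤ 1300 km

The maximum is all hops collinear in one direction: 317 + 235 + 96 + 220 + 432 = 1300.
The longest hop is 432; the others sum to 868. Since 432 ≤ 868, the path can fold back on itself completely, so the minimum distance is 0.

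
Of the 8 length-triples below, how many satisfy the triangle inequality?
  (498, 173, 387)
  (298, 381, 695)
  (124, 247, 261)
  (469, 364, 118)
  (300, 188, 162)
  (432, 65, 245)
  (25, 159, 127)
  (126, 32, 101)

5

(173,387,498): 173+387 > 498 → valid
(298,381,695): 298+381 ≤ 695 → not valid
(124,247,261): 124+247 > 261 → valid
(118,364,469): 118+364 > 469 → valid
(162,188,300): 162+188 > 300 → valid
(65,245,432): 65+245 ≤ 432 → not valid
(25,127,159): 25+127 ≤ 159 → not valid
(32,101,126): 32+101 > 126 → valid
5 of the 8 triples form a triangle.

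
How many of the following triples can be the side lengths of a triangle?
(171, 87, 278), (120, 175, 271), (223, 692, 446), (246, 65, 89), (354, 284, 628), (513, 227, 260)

(87,171,278): 87+171 ≤ 278 → not valid
(120,175,271): 120+175 > 271 → valid
(223,446,692): 223+446 ≤ 692 → not valid
(65,89,246): 65+89 ≤ 246 → not valid
(284,354,628): 284+354 > 628 → valid
(227,260,513): 227+260 ≤ 513 → not valid
2 of the 6 triples form a triangle.

2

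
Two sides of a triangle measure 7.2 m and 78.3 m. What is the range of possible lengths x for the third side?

By the triangle inequality, x must be less than 7.2 + 78.3 = 85.5 and greater than |7.2 − 78.3| = 71.1.

71.1 < x < 85.5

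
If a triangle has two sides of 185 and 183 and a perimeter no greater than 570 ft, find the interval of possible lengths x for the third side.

Triangle inequality alone gives 2 < x < 368.
The perimeter condition gives x ≤ 570 − 185 − 183 = 202.
Intersecting the two: 2 < x ≤ 202.

2 < x ≤ 202 ft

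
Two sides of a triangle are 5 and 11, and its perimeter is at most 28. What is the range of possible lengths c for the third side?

6 < c ≤ 12

Triangle inequality alone gives 6 < c < 16.
The perimeter condition gives c ≤ 28 − 5 − 11 = 12.
Intersecting the two: 6 < c ≤ 12.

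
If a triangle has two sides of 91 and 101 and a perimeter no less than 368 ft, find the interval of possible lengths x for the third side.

176 ≤ x < 192

Triangle inequality alone gives 10 < x < 192.
The perimeter condition gives x ≥ 368 − 91 − 101 = 176.
Intersecting the two: 176 ≤ x < 192.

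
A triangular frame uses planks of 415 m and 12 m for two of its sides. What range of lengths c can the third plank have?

By the triangle inequality, c must be less than 415 + 12 = 427 and greater than |415 − 12| = 403.

403 < c < 427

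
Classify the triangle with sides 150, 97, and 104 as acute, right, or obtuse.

Compare the square of the longest side to the sum of squares of the other two: 97² + 104² = 20225 < 22500 = 150².

obtuse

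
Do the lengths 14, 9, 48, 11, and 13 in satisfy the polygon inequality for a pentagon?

No

For a pentagon, each side must be shorter than the sum of the others.
Here the longest side is 48, but the remaining 4 sides sum to only 47.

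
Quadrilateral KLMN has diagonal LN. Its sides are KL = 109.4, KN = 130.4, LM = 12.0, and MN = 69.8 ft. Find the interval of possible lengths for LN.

From triangle KLN: |109.4 − 130.4| < LN < 109.4 + 130.4, i.e. 21.0 < LN < 239.8.
From triangle MLN: 57.8 < LN < 81.8.
Both must hold, so LN lies in the intersection.

57.8 < LN < 81.8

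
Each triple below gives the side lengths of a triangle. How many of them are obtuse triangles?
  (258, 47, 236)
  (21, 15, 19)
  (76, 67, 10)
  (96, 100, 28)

2

(258,47,236): 47²+236² = 57905 < 66564 = 258² → obtuse
(21,15,19): 15²+19² = 586 > 441 = 21² → acute
(76,67,10): 10²+67² = 4589 < 5776 = 76² → obtuse
(96,100,28): 28²+96² = 10000 = 100² → right
2 of the 4 are obtuse.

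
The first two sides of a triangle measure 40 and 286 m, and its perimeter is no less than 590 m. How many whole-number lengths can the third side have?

62

Triangle inequality: 246 < x < 326. Perimeter ≥ 590 gives x ≥ 590 − 40 − 286 = 264.
So 264 ≤ x < 326; integers 264 through 325: 62 values.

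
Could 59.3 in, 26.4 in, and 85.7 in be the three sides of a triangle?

The two shorter sides sum to 85.7, exactly equal to the longest side 85.7.
That gives only a degenerate (flat) triangle — the inequality must be strict.

No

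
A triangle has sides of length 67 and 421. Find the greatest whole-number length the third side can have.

The third side must be strictly less than 67 + 421 = 488.
The largest integer below 488 is 487.

487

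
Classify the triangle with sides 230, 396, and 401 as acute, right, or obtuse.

Compare the square of the longest side to the sum of squares of the other two: 230² + 396² = 209716 > 160801 = 401².

acute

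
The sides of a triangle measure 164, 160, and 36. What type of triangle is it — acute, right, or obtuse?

right

Compare the square of the longest side to the sum of squares of the other two: 36² + 160² = 26896 = 164².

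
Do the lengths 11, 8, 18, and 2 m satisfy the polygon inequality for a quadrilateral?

A quadrilateral exists iff every side is shorter than the sum of the others — equivalently, the longest side is less than the sum of the rest.
Longest side 18 < 21 (sum of the remaining 3), so yes.

Yes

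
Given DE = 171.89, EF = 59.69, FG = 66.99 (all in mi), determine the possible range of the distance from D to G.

45.21 ≤ DG ≤ 298.57 mi

The maximum is all hops collinear in one direction: 171.89 + 59.69 + 66.99 = 298.57.
The longest hop is 171.89; the others sum to 126.68. Folding the others back against it leaves at least 171.89 − 126.68 = 45.21.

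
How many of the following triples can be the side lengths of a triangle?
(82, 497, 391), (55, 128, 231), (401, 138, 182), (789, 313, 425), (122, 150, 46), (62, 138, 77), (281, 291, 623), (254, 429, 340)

(82,391,497): 82+391 ≤ 497 → not valid
(55,128,231): 55+128 ≤ 231 → not valid
(138,182,401): 138+182 ≤ 401 → not valid
(313,425,789): 313+425 ≤ 789 → not valid
(46,122,150): 46+122 > 150 → valid
(62,77,138): 62+77 > 138 → valid
(281,291,623): 281+291 ≤ 623 → not valid
(254,340,429): 254+340 > 429 → valid
3 of the 8 triples form a triangle.

3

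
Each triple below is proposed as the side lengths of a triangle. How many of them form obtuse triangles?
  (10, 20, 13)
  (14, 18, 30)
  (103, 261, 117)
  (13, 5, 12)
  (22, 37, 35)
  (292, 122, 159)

2

(10,20,13): 10²+13² = 269 < 400 = 20² → obtuse
(14,18,30): 14²+18² = 520 < 900 = 30² → obtuse
(103,261,117): 103+117 ≤ 261, not a triangle
(13,5,12): 5²+12² = 169 = 13² → right
(22,37,35): 22²+35² = 1709 > 1369 = 37² → acute
(292,122,159): 122+159 ≤ 292, not a triangle
2 of the 6 are obtuse.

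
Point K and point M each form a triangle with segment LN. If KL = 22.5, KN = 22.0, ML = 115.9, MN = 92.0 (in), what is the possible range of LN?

From triangle KLN: |22.5 − 22.0| < LN < 22.5 + 22.0, i.e. 0.5 < LN < 44.5.
From triangle MLN: 23.9 < LN < 207.9.
Both must hold, so LN lies in the intersection.

23.9 < LN < 44.5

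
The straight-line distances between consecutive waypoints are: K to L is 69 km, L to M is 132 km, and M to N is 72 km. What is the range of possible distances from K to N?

0 ≤ KN ≤ 273 km

The maximum is all hops collinear in one direction: 69 + 132 + 72 = 273.
The longest hop is 132; the others sum to 141. Since 132 ≤ 141, the path can fold back on itself completely, so the minimum distance is 0.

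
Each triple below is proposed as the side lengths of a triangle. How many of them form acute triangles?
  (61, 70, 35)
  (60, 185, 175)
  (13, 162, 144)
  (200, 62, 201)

(61,70,35): 35²+61² = 4946 > 4900 = 70² → acute
(60,185,175): 60²+175² = 34225 = 185² → right
(13,162,144): 13+144 ≤ 162, not a triangle
(200,62,201): 62²+200² = 43844 > 40401 = 201² → acute
2 of the 4 are acute.

2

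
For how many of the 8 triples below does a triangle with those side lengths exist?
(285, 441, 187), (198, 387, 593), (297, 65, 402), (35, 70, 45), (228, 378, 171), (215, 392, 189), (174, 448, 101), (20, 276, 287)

(187,285,441): 187+285 > 441 → valid
(198,387,593): 198+387 ≤ 593 → not valid
(65,297,402): 65+297 ≤ 402 → not valid
(35,45,70): 35+45 > 70 → valid
(171,228,378): 171+228 > 378 → valid
(189,215,392): 189+215 > 392 → valid
(101,174,448): 101+174 ≤ 448 → not valid
(20,276,287): 20+276 > 287 → valid
5 of the 8 triples form a triangle.

5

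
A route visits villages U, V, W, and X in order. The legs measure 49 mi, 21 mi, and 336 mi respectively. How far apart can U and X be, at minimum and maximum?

266 ≤ UX ≤ 406 mi

The maximum is all hops collinear in one direction: 49 + 21 + 336 = 406.
The longest hop is 336; the others sum to 70. Folding the others back against it leaves at least 336 − 70 = 266.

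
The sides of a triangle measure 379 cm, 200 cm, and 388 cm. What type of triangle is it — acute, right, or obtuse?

acute

Compare the square of the longest side to the sum of squares of the other two: 200² + 379² = 183641 > 150544 = 388².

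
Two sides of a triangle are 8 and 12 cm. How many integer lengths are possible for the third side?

15

The third side lies in the open interval (4, 20).
Integers from 5 to 19 inclusive: 19 − 5 + 1 = 15.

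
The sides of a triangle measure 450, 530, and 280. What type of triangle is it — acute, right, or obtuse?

Compare the square of the longest side to the sum of squares of the other two: 280² + 450² = 280900 = 530².

right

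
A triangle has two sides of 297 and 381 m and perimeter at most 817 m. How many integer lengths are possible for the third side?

55

Triangle inequality: 84 < x < 678. Perimeter ≤ 817 gives x ≤ 817 − 297 − 381 = 139.
So 84 < x ≤ 139; integers 85 through 139: 55 values.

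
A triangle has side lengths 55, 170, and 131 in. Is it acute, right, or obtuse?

Compare the square of the longest side to the sum of squares of the other two: 55² + 131² = 20186 < 28900 = 170².

obtuse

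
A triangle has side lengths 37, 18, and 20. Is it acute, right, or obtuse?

obtuse

Compare the square of the longest side to the sum of squares of the other two: 18² + 20² = 724 < 1369 = 37².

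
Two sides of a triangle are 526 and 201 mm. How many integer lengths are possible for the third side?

The third side lies in the open interval (325, 727).
Integers from 326 to 726 inclusive: 726 − 326 + 1 = 401.

401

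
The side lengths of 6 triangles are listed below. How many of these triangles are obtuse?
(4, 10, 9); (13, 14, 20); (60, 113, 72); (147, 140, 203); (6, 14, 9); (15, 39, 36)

(4,10,9): 4²+9² = 97 < 100 = 10² → obtuse
(13,14,20): 13²+14² = 365 < 400 = 20² → obtuse
(60,113,72): 60²+72² = 8784 < 12769 = 113² → obtuse
(147,140,203): 140²+147² = 41209 = 203² → right
(6,14,9): 6²+9² = 117 < 196 = 14² → obtuse
(15,39,36): 15²+36² = 1521 = 39² → right
4 of the 6 are obtuse.

4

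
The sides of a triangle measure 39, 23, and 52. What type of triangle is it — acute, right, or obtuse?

Compare the square of the longest side to the sum of squares of the other two: 23² + 39² = 2050 < 2704 = 52².

obtuse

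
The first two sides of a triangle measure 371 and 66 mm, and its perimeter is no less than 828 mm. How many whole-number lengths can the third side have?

Triangle inequality: 305 < x < 437. Perimeter ≥ 828 gives x ≥ 828 − 371 − 66 = 391.
So 391 ≤ x < 437; integers 391 through 436: 46 values.

46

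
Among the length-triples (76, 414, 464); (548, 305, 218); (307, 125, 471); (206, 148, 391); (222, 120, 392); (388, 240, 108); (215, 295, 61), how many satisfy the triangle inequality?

1

(76,414,464): 76+414 > 464 → valid
(218,305,548): 218+305 ≤ 548 → not valid
(125,307,471): 125+307 ≤ 471 → not valid
(148,206,391): 148+206 ≤ 391 → not valid
(120,222,392): 120+222 ≤ 392 → not valid
(108,240,388): 108+240 ≤ 388 → not valid
(61,215,295): 61+215 ≤ 295 → not valid
1 of the 7 triples forms a triangle.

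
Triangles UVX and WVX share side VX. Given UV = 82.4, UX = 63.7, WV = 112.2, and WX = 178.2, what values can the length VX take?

From triangle UVX: |82.4 − 63.7| < VX < 82.4 + 63.7, i.e. 18.7 < VX < 146.1.
From triangle WVX: 66.0 < VX < 290.4.
Both must hold, so VX lies in the intersection.

66.0 < VX < 146.1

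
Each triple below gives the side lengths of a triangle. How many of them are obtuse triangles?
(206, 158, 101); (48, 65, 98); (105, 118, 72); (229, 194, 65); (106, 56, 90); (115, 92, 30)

4

(206,158,101): 101²+158² = 35165 < 42436 = 206² → obtuse
(48,65,98): 48²+65² = 6529 < 9604 = 98² → obtuse
(105,118,72): 72²+105² = 16209 > 13924 = 118² → acute
(229,194,65): 65²+194² = 41861 < 52441 = 229² → obtuse
(106,56,90): 56²+90² = 11236 = 106² → right
(115,92,30): 30²+92² = 9364 < 13225 = 115² → obtuse
4 of the 6 are obtuse.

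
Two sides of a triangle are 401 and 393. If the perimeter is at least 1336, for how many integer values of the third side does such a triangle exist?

252

Triangle inequality: 8 < x < 794. Perimeter ≥ 1336 gives x ≥ 1336 − 401 − 393 = 542.
So 542 ≤ x < 794; integers 542 through 793: 252 values.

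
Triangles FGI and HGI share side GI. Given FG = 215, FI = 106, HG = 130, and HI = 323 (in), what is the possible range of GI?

193 < GI < 321

From triangle FGI: |215 − 106| < GI < 215 + 106, i.e. 109 < GI < 321.
From triangle HGI: 193 < GI < 453.
Both must hold, so GI lies in the intersection.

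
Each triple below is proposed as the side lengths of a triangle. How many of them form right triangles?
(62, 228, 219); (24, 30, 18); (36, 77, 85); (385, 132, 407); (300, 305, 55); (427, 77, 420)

(62,228,219): 62²+219² = 51805 < 51984 = 228² → obtuse
(24,30,18): 18²+24² = 900 = 30² → right
(36,77,85): 36²+77² = 7225 = 85² → right
(385,132,407): 132²+385² = 165649 = 407² → right
(300,305,55): 55²+300² = 93025 = 305² → right
(427,77,420): 77²+420² = 182329 = 427² → right
5 of the 6 are right.

5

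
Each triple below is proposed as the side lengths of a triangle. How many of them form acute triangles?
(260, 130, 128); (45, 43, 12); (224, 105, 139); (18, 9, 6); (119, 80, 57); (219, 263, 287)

1

(260,130,128): 128+130 ≤ 260, not a triangle
(45,43,12): 12²+43² = 1993 < 2025 = 45² → obtuse
(224,105,139): 105²+139² = 30346 < 50176 = 224² → obtuse
(18,9,6): 6+9 ≤ 18, not a triangle
(119,80,57): 57²+80² = 9649 < 14161 = 119² → obtuse
(219,263,287): 219²+263² = 117130 > 82369 = 287² → acute
1 of the 6 is acute.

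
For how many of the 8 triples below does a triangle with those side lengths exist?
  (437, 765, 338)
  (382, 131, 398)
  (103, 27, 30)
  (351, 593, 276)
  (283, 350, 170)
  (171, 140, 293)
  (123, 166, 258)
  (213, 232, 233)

7

(338,437,765): 338+437 > 765 → valid
(131,382,398): 131+382 > 398 → valid
(27,30,103): 27+30 ≤ 103 → not valid
(276,351,593): 276+351 > 593 → valid
(170,283,350): 170+283 > 350 → valid
(140,171,293): 140+171 > 293 → valid
(123,166,258): 123+166 > 258 → valid
(213,232,233): 213+232 > 233 → valid
7 of the 8 triples form a triangle.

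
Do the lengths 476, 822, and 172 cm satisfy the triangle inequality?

The longest side is 822, but the other two sum to only 648.
648 < 822, so the triangle inequality fails.

No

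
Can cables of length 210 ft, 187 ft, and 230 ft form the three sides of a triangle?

The longest side is 230, and the other two sum to 397.
Since 397 > 230, the triangle inequality holds.

Yes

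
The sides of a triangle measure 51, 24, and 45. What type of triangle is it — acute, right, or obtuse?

Compare the square of the longest side to the sum of squares of the other two: 24² + 45² = 2601 = 51².

right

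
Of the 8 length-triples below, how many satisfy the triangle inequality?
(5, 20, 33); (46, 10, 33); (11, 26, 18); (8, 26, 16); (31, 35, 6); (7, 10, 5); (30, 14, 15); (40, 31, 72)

(5,20,33): 5+20 ≤ 33 → not valid
(10,33,46): 10+33 ≤ 46 → not valid
(11,18,26): 11+18 > 26 → valid
(8,16,26): 8+16 ≤ 26 → not valid
(6,31,35): 6+31 > 35 → valid
(5,7,10): 5+7 > 10 → valid
(14,15,30): 14+15 ≤ 30 → not valid
(31,40,72): 31+40 ≤ 72 → not valid
3 of the 8 triples form a triangle.

3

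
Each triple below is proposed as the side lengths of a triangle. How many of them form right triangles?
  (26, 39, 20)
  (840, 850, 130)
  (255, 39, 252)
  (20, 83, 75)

(26,39,20): 20²+26² = 1076 < 1521 = 39² → obtuse
(840,850,130): 130²+840² = 722500 = 850² → right
(255,39,252): 39²+252² = 65025 = 255² → right
(20,83,75): 20²+75² = 6025 < 6889 = 83² → obtuse
2 of the 4 are right.

2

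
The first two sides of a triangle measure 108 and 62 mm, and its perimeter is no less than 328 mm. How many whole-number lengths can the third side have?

12

Triangle inequality: 46 < x < 170. Perimeter ≥ 328 gives x ≥ 328 − 108 − 62 = 158.
So 158 ≤ x < 170; integers 158 through 169: 12 values.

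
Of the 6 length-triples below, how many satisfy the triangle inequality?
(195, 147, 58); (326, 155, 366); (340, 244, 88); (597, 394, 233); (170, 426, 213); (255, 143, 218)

4

(58,147,195): 58+147 > 195 → valid
(155,326,366): 155+326 > 366 → valid
(88,244,340): 88+244 ≤ 340 → not valid
(233,394,597): 233+394 > 597 → valid
(170,213,426): 170+213 ≤ 426 → not valid
(143,218,255): 143+218 > 255 → valid
4 of the 6 triples form a triangle.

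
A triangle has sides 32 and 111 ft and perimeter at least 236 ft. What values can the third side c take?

93 ≤ c < 143

Triangle inequality alone gives 79 < c < 143.
The perimeter condition gives c ≥ 236 − 32 − 111 = 93.
Intersecting the two: 93 ≤ c < 143.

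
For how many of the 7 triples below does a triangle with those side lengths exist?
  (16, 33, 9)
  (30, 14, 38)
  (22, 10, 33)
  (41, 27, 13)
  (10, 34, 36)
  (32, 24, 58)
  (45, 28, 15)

(9,16,33): 9+16 ≤ 33 → not valid
(14,30,38): 14+30 > 38 → valid
(10,22,33): 10+22 ≤ 33 → not valid
(13,27,41): 13+27 ≤ 41 → not valid
(10,34,36): 10+34 > 36 → valid
(24,32,58): 24+32 ≤ 58 → not valid
(15,28,45): 15+28 ≤ 45 → not valid
2 of the 7 triples form a triangle.

2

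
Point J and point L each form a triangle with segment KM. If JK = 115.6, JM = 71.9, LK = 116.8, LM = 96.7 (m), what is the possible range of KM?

From triangle JKM: |115.6 − 71.9| < KM < 115.6 + 71.9, i.e. 43.7 < KM < 187.5.
From triangle LKM: 20.1 < KM < 213.5.
Both must hold, so KM lies in the intersection.

43.7 < KM < 187.5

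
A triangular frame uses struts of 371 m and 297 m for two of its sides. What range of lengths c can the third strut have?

74 < c < 668 (m)

By the triangle inequality, c must be less than 371 + 297 = 668 and greater than |371 − 297| = 74.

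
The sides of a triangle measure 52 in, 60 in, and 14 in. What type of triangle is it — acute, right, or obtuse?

Compare the square of the longest side to the sum of squares of the other two: 14² + 52² = 2900 < 3600 = 60².

obtuse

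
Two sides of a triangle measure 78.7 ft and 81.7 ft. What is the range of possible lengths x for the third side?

3.0 < x < 160.4 (ft)

By the triangle inequality, x must be less than 78.7 + 81.7 = 160.4 and greater than |78.7 − 81.7| = 3.0.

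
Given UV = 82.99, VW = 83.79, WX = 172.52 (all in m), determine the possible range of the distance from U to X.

The maximum is all hops collinear in one direction: 82.99 + 83.79 + 172.52 = 339.30.
The longest hop is 172.52; the others sum to 166.78. Folding the others back against it leaves at least 172.52 − 166.78 = 5.74.

5.74 ≤ UX ≤ 339.30 m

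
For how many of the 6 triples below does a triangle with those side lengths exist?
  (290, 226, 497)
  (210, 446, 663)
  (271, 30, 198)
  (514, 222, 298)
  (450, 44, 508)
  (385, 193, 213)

(226,290,497): 226+290 > 497 → valid
(210,446,663): 210+446 ≤ 663 → not valid
(30,198,271): 30+198 ≤ 271 → not valid
(222,298,514): 222+298 > 514 → valid
(44,450,508): 44+450 ≤ 508 → not valid
(193,213,385): 193+213 > 385 → valid
3 of the 6 triples form a triangle.

3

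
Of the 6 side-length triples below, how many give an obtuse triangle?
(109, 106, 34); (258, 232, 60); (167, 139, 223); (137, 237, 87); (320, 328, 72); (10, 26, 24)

(109,106,34): 34²+106² = 12392 > 11881 = 109² → acute
(258,232,60): 60²+232² = 57424 < 66564 = 258² → obtuse
(167,139,223): 139²+167² = 47210 < 49729 = 223² → obtuse
(137,237,87): 87+137 ≤ 237, not a triangle
(320,328,72): 72²+320² = 107584 = 328² → right
(10,26,24): 10²+24² = 676 = 26² → right
2 of the 6 are obtuse.

2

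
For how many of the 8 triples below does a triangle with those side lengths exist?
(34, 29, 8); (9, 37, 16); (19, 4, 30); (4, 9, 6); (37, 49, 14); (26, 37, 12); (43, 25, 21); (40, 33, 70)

(8,29,34): 8+29 > 34 → valid
(9,16,37): 9+16 ≤ 37 → not valid
(4,19,30): 4+19 ≤ 30 → not valid
(4,6,9): 4+6 > 9 → valid
(14,37,49): 14+37 > 49 → valid
(12,26,37): 12+26 > 37 → valid
(21,25,43): 21+25 > 43 → valid
(33,40,70): 33+40 > 70 → valid
6 of the 8 triples form a triangle.

6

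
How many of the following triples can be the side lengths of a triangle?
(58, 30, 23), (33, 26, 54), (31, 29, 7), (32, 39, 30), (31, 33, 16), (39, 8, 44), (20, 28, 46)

6

(23,30,58): 23+30 ≤ 58 → not valid
(26,33,54): 26+33 > 54 → valid
(7,29,31): 7+29 > 31 → valid
(30,32,39): 30+32 > 39 → valid
(16,31,33): 16+31 > 33 → valid
(8,39,44): 8+39 > 44 → valid
(20,28,46): 20+28 > 46 → valid
6 of the 7 triples form a triangle.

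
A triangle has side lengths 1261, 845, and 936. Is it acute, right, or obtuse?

Compare the square of the longest side to the sum of squares of the other two: 845² + 936² = 1590121 = 1261².

right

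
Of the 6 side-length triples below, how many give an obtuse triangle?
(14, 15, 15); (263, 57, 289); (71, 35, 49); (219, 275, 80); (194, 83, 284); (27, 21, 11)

4

(14,15,15): 14²+15² = 421 > 225 = 15² → acute
(263,57,289): 57²+263² = 72418 < 83521 = 289² → obtuse
(71,35,49): 35²+49² = 3626 < 5041 = 71² → obtuse
(219,275,80): 80²+219² = 54361 < 75625 = 275² → obtuse
(194,83,284): 83+194 ≤ 284, not a triangle
(27,21,11): 11²+21² = 562 < 729 = 27² → obtuse
4 of the 6 are obtuse.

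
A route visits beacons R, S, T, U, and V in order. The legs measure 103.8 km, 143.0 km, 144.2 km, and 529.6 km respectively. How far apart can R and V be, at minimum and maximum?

138.6 ≤ RV ≤ 920.6 km

The maximum is all hops collinear in one direction: 103.8 + 143.0 + 144.2 + 529.6 = 920.6.
The longest hop is 529.6; the others sum to 391.0. Folding the others back against it leaves at least 529.6 − 391.0 = 138.6.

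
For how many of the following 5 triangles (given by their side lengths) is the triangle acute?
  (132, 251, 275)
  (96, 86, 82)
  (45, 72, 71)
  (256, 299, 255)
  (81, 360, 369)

(132,251,275): 132²+251² = 80425 > 75625 = 275² → acute
(96,86,82): 82²+86² = 14120 > 9216 = 96² → acute
(45,72,71): 45²+71² = 7066 > 5184 = 72² → acute
(256,299,255): 255²+256² = 130561 > 89401 = 299² → acute
(81,360,369): 81²+360² = 136161 = 369² → right
4 of the 5 are acute.

4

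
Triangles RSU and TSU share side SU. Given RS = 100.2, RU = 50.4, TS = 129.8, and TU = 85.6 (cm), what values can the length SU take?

49.8 < SU < 150.6

From triangle RSU: |100.2 − 50.4| < SU < 100.2 + 50.4, i.e. 49.8 < SU < 150.6.
From triangle TSU: 44.2 < SU < 215.4.
Both must hold, so SU lies in the intersection.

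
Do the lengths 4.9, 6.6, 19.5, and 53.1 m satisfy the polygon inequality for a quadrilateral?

For a quadrilateral, each side must be shorter than the sum of the others.
Here the longest side is 53.1, but the remaining 3 sides sum to only 31.0.

No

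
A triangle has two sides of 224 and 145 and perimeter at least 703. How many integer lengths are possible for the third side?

Triangle inequality: 79 < x < 369. Perimeter ≥ 703 gives x ≥ 703 − 224 − 145 = 334.
So 334 ≤ x < 369; integers 334 through 368: 35 values.

35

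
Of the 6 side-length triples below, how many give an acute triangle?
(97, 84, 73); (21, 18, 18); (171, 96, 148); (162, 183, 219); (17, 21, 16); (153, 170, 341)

5

(97,84,73): 73²+84² = 12385 > 9409 = 97² → acute
(21,18,18): 18²+18² = 648 > 441 = 21² → acute
(171,96,148): 96²+148² = 31120 > 29241 = 171² → acute
(162,183,219): 162²+183² = 59733 > 47961 = 219² → acute
(17,21,16): 16²+17² = 545 > 441 = 21² → acute
(153,170,341): 153+170 ≤ 341, not a triangle
5 of the 6 are acute.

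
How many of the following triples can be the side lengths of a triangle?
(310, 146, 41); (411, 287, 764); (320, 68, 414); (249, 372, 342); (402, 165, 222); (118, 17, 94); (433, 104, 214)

(41,146,310): 41+146 ≤ 310 → not valid
(287,411,764): 287+411 ≤ 764 → not valid
(68,320,414): 68+320 ≤ 414 → not valid
(249,342,372): 249+342 > 372 → valid
(165,222,402): 165+222 ≤ 402 → not valid
(17,94,118): 17+94 ≤ 118 → not valid
(104,214,433): 104+214 ≤ 433 → not valid
1 of the 7 triples forms a triangle.

1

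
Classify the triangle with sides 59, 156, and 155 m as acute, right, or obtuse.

Compare the square of the longest side to the sum of squares of the other two: 59² + 155² = 27506 > 24336 = 156².

acute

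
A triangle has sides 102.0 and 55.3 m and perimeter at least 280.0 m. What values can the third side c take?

122.7 ≤ c < 157.3 m

Triangle inequality alone gives 46.7 < c < 157.3.
The perimeter condition gives c ≥ 280.0 − 102.0 − 55.3 = 122.7.
Intersecting the two: 122.7 ≤ c < 157.3.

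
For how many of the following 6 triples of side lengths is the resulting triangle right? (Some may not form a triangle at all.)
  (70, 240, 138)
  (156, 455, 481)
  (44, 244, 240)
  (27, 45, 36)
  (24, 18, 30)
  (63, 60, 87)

5

(70,240,138): 70+138 ≤ 240, not a triangle
(156,455,481): 156²+455² = 231361 = 481² → right
(44,244,240): 44²+240² = 59536 = 244² → right
(27,45,36): 27²+36² = 2025 = 45² → right
(24,18,30): 18²+24² = 900 = 30² → right
(63,60,87): 60²+63² = 7569 = 87² → right
5 of the 6 are right.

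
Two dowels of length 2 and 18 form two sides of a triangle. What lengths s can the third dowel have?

16 < s < 20

By the triangle inequality, s must be less than 2 + 18 = 20 and greater than |2 − 18| = 16.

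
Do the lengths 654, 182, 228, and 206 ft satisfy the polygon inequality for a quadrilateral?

No

For a quadrilateral, each side must be shorter than the sum of the others.
Here the longest side is 654, but the remaining 3 sides sum to only 616.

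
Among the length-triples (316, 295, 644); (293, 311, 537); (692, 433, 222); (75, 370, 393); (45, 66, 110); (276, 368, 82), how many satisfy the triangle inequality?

3

(295,316,644): 295+316 ≤ 644 → not valid
(293,311,537): 293+311 > 537 → valid
(222,433,692): 222+433 ≤ 692 → not valid
(75,370,393): 75+370 > 393 → valid
(45,66,110): 45+66 > 110 → valid
(82,276,368): 82+276 ≤ 368 → not valid
3 of the 6 triples form a triangle.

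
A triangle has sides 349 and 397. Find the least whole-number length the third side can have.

The third side must be strictly greater than |349 − 397| = 48.
The smallest integer above 48 is 49.

49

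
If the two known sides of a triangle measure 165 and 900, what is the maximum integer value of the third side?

The third side must be strictly less than 165 + 900 = 1065.
The largest integer below 1065 is 1064.

1064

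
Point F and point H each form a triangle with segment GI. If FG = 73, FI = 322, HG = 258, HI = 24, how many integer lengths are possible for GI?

32

From triangle FGI: 249 < GI < 395.
From triangle HGI: 234 < GI < 282.
Intersection: 249 < GI < 282, so integers 250 through 281: 32 values.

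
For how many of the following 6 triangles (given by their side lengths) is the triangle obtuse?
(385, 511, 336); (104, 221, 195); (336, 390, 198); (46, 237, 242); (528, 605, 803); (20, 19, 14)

1

(385,511,336): 336²+385² = 261121 = 511² → right
(104,221,195): 104²+195² = 48841 = 221² → right
(336,390,198): 198²+336² = 152100 = 390² → right
(46,237,242): 46²+237² = 58285 < 58564 = 242² → obtuse
(528,605,803): 528²+605² = 644809 = 803² → right
(20,19,14): 14²+19² = 557 > 400 = 20² → acute
1 of the 6 is obtuse.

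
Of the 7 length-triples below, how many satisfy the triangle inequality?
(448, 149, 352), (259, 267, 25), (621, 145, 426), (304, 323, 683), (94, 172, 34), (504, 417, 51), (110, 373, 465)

3

(149,352,448): 149+352 > 448 → valid
(25,259,267): 25+259 > 267 → valid
(145,426,621): 145+426 ≤ 621 → not valid
(304,323,683): 304+323 ≤ 683 → not valid
(34,94,172): 34+94 ≤ 172 → not valid
(51,417,504): 51+417 ≤ 504 → not valid
(110,373,465): 110+373 > 465 → valid
3 of the 7 triples form a triangle.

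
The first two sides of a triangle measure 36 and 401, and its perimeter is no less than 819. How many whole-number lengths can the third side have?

55

Triangle inequality: 365 < x < 437. Perimeter ≥ 819 gives x ≥ 819 − 36 − 401 = 382.
So 382 ≤ x < 437; integers 382 through 436: 55 values.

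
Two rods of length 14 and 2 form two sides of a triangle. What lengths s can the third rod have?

By the triangle inequality, s must be less than 14 + 2 = 16 and greater than |14 − 2| = 12.

12 < s < 16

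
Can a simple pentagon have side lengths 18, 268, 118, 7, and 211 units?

Yes

A pentagon exists iff every side is shorter than the sum of the others — equivalently, the longest side is less than the sum of the rest.
Longest side 268 < 354 (sum of the remaining 4), so yes.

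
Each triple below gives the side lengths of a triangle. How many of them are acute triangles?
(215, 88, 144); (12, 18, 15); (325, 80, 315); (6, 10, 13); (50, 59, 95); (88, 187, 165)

(215,88,144): 88²+144² = 28480 < 46225 = 215² → obtuse
(12,18,15): 12²+15² = 369 > 324 = 18² → acute
(325,80,315): 80²+315² = 105625 = 325² → right
(6,10,13): 6²+10² = 136 < 169 = 13² → obtuse
(50,59,95): 50²+59² = 5981 < 9025 = 95² → obtuse
(88,187,165): 88²+165² = 34969 = 187² → right
1 of the 6 is acute.

1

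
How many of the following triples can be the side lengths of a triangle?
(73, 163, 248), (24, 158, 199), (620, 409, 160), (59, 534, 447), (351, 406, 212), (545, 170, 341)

(73,163,248): 73+163 ≤ 248 → not valid
(24,158,199): 24+158 ≤ 199 → not valid
(160,409,620): 160+409 ≤ 620 → not valid
(59,447,534): 59+447 ≤ 534 → not valid
(212,351,406): 212+351 > 406 → valid
(170,341,545): 170+341 ≤ 545 → not valid
1 of the 6 triples forms a triangle.

1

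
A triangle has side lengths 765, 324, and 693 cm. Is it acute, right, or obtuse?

right

Compare the square of the longest side to the sum of squares of the other two: 324² + 693² = 585225 = 765².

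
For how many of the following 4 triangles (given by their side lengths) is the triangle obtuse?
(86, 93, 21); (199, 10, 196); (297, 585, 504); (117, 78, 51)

(86,93,21): 21²+86² = 7837 < 8649 = 93² → obtuse
(199,10,196): 10²+196² = 38516 < 39601 = 199² → obtuse
(297,585,504): 297²+504² = 342225 = 585² → right
(117,78,51): 51²+78² = 8685 < 13689 = 117² → obtuse
3 of the 4 are obtuse.

3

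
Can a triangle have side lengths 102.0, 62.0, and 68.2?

Yes

The longest side is 102.0, and the other two sum to 130.2.
Since 130.2 > 102.0, the triangle inequality holds.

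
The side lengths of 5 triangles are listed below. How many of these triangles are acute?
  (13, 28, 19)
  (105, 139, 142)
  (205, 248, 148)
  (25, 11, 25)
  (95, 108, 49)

(13,28,19): 13²+19² = 530 < 784 = 28² → obtuse
(105,139,142): 105²+139² = 30346 > 20164 = 142² → acute
(205,248,148): 148²+205² = 63929 > 61504 = 248² → acute
(25,11,25): 11²+25² = 746 > 625 = 25² → acute
(95,108,49): 49²+95² = 11426 < 11664 = 108² → obtuse
3 of the 5 are acute.

3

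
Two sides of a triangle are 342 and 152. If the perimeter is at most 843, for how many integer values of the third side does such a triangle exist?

Triangle inequality: 190 < x < 494. Perimeter ≤ 843 gives x ≤ 843 − 342 − 152 = 349.
So 190 < x ≤ 349; integers 191 through 349: 159 values.

159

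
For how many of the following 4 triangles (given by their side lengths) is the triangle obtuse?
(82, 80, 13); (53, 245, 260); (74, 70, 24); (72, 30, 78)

(82,80,13): 13²+80² = 6569 < 6724 = 82² → obtuse
(53,245,260): 53²+245² = 62834 < 67600 = 260² → obtuse
(74,70,24): 24²+70² = 5476 = 74² → right
(72,30,78): 30²+72² = 6084 = 78² → right
2 of the 4 are obtuse.

2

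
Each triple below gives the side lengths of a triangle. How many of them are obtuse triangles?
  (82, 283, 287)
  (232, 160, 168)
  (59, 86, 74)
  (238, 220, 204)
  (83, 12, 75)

1

(82,283,287): 82²+283² = 86813 > 82369 = 287² → acute
(232,160,168): 160²+168² = 53824 = 232² → right
(59,86,74): 59²+74² = 8957 > 7396 = 86² → acute
(238,220,204): 204²+220² = 90016 > 56644 = 238² → acute
(83,12,75): 12²+75² = 5769 < 6889 = 83² → obtuse
1 of the 5 is obtuse.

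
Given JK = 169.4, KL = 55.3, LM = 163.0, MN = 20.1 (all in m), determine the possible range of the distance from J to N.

0 ≤ JN ≤ 407.8 m

The maximum is all hops collinear in one direction: 169.4 + 55.3 + 163.0 + 20.1 = 407.8.
The longest hop is 169.4; the others sum to 238.4. Since 169.4 ≤ 238.4, the path can fold back on itself completely, so the minimum distance is 0.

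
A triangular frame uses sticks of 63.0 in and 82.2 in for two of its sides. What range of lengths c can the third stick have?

By the triangle inequality, c must be less than 63.0 + 82.2 = 145.2 and greater than |63.0 − 82.2| = 19.2.

19.2 < c < 145.2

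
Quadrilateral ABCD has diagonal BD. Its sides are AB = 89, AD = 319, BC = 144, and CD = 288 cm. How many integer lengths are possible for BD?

177

From triangle ABD: 230 < BD < 408.
From triangle CBD: 144 < BD < 432.
Intersection: 230 < BD < 408, so integers 231 through 407: 177 values.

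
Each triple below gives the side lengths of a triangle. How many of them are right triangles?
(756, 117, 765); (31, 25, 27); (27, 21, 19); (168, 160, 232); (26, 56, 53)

(756,117,765): 117²+756² = 585225 = 765² → right
(31,25,27): 25²+27² = 1354 > 961 = 31² → acute
(27,21,19): 19²+21² = 802 > 729 = 27² → acute
(168,160,232): 160²+168² = 53824 = 232² → right
(26,56,53): 26²+53² = 3485 > 3136 = 56² → acute
2 of the 5 are right.

2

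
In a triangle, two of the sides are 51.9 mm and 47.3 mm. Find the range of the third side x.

4.6 < x < 99.2 (mm)

By the triangle inequality, x must be less than 51.9 + 47.3 = 99.2 and greater than |51.9 − 47.3| = 4.6.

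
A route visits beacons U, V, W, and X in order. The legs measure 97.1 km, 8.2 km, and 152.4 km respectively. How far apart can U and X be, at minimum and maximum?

47.1 ≤ UX ≤ 257.7 km

The maximum is all hops collinear in one direction: 97.1 + 8.2 + 152.4 = 257.7.
The longest hop is 152.4; the others sum to 105.3. Folding the others back against it leaves at least 152.4 − 105.3 = 47.1.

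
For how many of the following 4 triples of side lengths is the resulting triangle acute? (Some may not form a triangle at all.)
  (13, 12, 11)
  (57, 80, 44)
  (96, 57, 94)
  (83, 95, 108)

(13,12,11): 11²+12² = 265 > 169 = 13² → acute
(57,80,44): 44²+57² = 5185 < 6400 = 80² → obtuse
(96,57,94): 57²+94² = 12085 > 9216 = 96² → acute
(83,95,108): 83²+95² = 15914 > 11664 = 108² → acute
3 of the 4 are acute.

3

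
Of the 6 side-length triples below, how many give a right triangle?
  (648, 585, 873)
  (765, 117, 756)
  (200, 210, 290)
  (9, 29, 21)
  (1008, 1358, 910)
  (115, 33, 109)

4

(648,585,873): 585²+648² = 762129 = 873² → right
(765,117,756): 117²+756² = 585225 = 765² → right
(200,210,290): 200²+210² = 84100 = 290² → right
(9,29,21): 9²+21² = 522 < 841 = 29² → obtuse
(1008,1358,910): 910²+1008² = 1844164 = 1358² → right
(115,33,109): 33²+109² = 12970 < 13225 = 115² → obtuse
4 of the 6 are right.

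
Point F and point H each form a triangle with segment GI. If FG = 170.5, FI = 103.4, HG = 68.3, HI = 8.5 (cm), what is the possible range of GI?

From triangle FGI: |170.5 − 103.4| < GI < 170.5 + 103.4, i.e. 67.1 < GI < 273.9.
From triangle HGI: 59.8 < GI < 76.8.
Both must hold, so GI lies in the intersection.

67.1 < GI < 76.8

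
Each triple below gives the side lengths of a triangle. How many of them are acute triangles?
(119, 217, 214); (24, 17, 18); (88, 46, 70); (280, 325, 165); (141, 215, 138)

(119,217,214): 119²+214² = 59957 > 47089 = 217² → acute
(24,17,18): 17²+18² = 613 > 576 = 24² → acute
(88,46,70): 46²+70² = 7016 < 7744 = 88² → obtuse
(280,325,165): 165²+280² = 105625 = 325² → right
(141,215,138): 138²+141² = 38925 < 46225 = 215² → obtuse
2 of the 5 are acute.

2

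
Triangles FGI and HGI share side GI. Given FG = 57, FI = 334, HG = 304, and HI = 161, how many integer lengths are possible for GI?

From triangle FGI: 277 < GI < 391.
From triangle HGI: 143 < GI < 465.
Intersection: 277 < GI < 391, so integers 278 through 390: 113 values.

113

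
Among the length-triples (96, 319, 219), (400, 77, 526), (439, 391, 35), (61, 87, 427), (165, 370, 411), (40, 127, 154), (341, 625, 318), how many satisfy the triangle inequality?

3

(96,219,319): 96+219 ≤ 319 → not valid
(77,400,526): 77+400 ≤ 526 → not valid
(35,391,439): 35+391 ≤ 439 → not valid
(61,87,427): 61+87 ≤ 427 → not valid
(165,370,411): 165+370 > 411 → valid
(40,127,154): 40+127 > 154 → valid
(318,341,625): 318+341 > 625 → valid
3 of the 7 triples form a triangle.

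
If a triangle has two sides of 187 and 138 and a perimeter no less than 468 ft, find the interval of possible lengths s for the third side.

143 ≤ s < 325

Triangle inequality alone gives 49 < s < 325.
The perimeter condition gives s ≥ 468 − 187 − 138 = 143.
Intersecting the two: 143 ≤ s < 325.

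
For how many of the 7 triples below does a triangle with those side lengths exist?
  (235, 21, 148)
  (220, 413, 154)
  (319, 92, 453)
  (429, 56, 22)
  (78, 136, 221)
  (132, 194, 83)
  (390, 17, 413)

(21,148,235): 21+148 ≤ 235 → not valid
(154,220,413): 154+220 ≤ 413 → not valid
(92,319,453): 92+319 ≤ 453 → not valid
(22,56,429): 22+56 ≤ 429 → not valid
(78,136,221): 78+136 ≤ 221 → not valid
(83,132,194): 83+132 > 194 → valid
(17,390,413): 17+390 ≤ 413 → not valid
1 of the 7 triples forms a triangle.

1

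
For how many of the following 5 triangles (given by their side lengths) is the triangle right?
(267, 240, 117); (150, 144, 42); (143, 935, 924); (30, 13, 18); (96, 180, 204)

4

(267,240,117): 117²+240² = 71289 = 267² → right
(150,144,42): 42²+144² = 22500 = 150² → right
(143,935,924): 143²+924² = 874225 = 935² → right
(30,13,18): 13²+18² = 493 < 900 = 30² → obtuse
(96,180,204): 96²+180² = 41616 = 204² → right
4 of the 5 are right.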